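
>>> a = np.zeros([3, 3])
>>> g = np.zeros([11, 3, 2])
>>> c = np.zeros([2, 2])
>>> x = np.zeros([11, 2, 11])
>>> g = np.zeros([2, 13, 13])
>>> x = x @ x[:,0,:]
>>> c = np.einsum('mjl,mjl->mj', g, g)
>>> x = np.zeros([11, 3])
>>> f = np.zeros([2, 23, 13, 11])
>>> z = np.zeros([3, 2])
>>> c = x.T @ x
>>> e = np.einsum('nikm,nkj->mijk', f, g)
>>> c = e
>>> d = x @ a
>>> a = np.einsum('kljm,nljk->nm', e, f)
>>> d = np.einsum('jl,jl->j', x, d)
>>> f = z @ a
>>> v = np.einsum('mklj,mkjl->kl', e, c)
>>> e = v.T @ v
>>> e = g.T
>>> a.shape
(2, 13)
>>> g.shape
(2, 13, 13)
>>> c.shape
(11, 23, 13, 13)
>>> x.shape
(11, 3)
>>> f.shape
(3, 13)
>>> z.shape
(3, 2)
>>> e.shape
(13, 13, 2)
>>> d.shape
(11,)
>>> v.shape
(23, 13)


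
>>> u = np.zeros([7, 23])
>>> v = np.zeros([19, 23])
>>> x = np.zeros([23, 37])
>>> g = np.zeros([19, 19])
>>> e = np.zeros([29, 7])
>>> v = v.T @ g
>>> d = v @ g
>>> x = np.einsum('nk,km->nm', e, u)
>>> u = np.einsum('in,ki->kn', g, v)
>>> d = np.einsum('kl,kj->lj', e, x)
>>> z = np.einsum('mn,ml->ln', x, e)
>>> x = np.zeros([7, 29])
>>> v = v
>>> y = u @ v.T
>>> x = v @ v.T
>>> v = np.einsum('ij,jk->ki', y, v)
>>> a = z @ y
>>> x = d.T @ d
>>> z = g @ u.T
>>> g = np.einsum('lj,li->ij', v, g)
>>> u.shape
(23, 19)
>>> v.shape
(19, 23)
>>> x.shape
(23, 23)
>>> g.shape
(19, 23)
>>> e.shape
(29, 7)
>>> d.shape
(7, 23)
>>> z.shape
(19, 23)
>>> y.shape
(23, 23)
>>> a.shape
(7, 23)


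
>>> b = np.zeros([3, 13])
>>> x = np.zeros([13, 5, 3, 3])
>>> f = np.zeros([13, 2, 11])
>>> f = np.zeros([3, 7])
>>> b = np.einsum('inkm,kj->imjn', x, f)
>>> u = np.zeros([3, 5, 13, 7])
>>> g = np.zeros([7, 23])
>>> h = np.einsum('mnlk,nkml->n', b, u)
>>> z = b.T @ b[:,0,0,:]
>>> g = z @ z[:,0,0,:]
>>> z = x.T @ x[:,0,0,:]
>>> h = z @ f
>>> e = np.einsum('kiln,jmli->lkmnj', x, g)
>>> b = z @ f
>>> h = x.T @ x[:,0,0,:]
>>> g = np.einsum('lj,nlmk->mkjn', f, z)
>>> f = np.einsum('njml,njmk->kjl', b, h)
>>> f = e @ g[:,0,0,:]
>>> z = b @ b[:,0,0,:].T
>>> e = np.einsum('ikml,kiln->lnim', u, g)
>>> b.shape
(3, 3, 5, 7)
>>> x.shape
(13, 5, 3, 3)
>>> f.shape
(3, 13, 7, 3, 3)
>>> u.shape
(3, 5, 13, 7)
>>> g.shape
(5, 3, 7, 3)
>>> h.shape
(3, 3, 5, 3)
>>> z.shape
(3, 3, 5, 3)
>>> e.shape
(7, 3, 3, 13)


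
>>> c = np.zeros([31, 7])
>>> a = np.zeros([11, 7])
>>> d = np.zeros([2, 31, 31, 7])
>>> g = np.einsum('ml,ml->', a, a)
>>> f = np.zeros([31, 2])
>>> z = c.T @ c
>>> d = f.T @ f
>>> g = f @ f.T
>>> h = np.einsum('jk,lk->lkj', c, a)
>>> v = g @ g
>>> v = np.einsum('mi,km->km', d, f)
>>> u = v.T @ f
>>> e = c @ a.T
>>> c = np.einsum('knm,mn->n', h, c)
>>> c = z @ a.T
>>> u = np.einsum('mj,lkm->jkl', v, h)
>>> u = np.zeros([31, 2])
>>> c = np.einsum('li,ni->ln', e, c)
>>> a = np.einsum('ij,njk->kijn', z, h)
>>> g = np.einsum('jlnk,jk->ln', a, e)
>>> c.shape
(31, 7)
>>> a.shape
(31, 7, 7, 11)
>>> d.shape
(2, 2)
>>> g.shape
(7, 7)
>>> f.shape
(31, 2)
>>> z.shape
(7, 7)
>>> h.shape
(11, 7, 31)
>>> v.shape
(31, 2)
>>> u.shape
(31, 2)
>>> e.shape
(31, 11)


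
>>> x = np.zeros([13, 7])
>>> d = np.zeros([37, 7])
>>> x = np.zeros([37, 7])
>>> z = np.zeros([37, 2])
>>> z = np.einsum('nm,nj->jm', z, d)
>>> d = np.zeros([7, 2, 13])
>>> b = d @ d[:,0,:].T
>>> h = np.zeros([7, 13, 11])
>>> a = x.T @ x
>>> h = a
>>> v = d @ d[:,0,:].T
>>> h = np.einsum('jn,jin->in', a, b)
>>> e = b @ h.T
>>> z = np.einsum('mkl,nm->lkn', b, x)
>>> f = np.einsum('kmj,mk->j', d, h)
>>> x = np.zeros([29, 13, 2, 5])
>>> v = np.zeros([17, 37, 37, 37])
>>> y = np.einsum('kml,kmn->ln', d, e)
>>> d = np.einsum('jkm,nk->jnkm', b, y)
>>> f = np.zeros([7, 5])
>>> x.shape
(29, 13, 2, 5)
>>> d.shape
(7, 13, 2, 7)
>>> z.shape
(7, 2, 37)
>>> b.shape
(7, 2, 7)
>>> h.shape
(2, 7)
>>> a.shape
(7, 7)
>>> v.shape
(17, 37, 37, 37)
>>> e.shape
(7, 2, 2)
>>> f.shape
(7, 5)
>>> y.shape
(13, 2)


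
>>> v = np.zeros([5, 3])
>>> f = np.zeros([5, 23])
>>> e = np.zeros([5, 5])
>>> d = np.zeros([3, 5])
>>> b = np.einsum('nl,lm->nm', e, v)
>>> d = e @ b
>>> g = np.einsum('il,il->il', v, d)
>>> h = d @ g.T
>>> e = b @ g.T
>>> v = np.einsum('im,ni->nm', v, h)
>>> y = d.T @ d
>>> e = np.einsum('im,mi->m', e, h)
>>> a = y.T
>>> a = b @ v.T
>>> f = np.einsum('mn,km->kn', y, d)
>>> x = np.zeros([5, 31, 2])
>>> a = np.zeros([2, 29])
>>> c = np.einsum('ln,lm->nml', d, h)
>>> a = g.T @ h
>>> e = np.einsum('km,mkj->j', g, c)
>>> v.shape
(5, 3)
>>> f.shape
(5, 3)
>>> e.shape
(5,)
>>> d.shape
(5, 3)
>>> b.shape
(5, 3)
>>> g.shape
(5, 3)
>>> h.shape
(5, 5)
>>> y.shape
(3, 3)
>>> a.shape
(3, 5)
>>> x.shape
(5, 31, 2)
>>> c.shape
(3, 5, 5)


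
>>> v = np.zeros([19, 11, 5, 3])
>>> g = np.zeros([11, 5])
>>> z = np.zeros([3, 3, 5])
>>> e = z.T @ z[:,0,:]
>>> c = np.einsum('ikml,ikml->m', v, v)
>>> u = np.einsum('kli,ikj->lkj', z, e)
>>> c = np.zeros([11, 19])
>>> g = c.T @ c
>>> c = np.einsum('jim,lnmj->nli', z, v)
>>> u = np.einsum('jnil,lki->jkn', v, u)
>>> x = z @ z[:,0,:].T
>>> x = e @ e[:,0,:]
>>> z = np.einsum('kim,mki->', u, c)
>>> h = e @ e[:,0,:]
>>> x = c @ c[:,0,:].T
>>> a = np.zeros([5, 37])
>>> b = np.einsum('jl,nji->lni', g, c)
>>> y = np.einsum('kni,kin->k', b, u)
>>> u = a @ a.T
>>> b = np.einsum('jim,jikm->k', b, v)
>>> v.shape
(19, 11, 5, 3)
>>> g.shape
(19, 19)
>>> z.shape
()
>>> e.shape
(5, 3, 5)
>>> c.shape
(11, 19, 3)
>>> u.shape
(5, 5)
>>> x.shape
(11, 19, 11)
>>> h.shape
(5, 3, 5)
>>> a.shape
(5, 37)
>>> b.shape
(5,)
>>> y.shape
(19,)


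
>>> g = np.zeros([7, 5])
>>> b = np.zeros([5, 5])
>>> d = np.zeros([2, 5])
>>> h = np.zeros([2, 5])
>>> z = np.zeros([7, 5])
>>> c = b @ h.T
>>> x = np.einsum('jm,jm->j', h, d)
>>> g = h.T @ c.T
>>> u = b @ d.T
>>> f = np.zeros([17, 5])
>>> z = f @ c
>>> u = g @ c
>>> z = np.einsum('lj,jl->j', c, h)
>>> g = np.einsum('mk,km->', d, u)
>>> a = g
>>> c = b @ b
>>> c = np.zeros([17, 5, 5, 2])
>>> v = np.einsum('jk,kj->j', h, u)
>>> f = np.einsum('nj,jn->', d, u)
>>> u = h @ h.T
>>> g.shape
()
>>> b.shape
(5, 5)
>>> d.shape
(2, 5)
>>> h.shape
(2, 5)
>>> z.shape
(2,)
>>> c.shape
(17, 5, 5, 2)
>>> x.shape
(2,)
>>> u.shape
(2, 2)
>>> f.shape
()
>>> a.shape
()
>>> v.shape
(2,)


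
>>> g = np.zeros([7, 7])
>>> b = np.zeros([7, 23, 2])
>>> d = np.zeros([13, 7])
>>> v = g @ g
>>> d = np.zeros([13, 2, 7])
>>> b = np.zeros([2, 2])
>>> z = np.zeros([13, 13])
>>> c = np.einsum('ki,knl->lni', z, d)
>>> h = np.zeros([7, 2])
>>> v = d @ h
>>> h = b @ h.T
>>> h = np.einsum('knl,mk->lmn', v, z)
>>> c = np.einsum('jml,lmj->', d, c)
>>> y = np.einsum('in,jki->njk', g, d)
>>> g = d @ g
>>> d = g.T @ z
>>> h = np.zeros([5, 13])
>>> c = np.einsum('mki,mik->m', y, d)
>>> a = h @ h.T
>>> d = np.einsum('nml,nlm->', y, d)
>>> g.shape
(13, 2, 7)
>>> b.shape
(2, 2)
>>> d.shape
()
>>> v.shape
(13, 2, 2)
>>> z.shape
(13, 13)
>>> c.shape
(7,)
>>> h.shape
(5, 13)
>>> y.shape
(7, 13, 2)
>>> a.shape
(5, 5)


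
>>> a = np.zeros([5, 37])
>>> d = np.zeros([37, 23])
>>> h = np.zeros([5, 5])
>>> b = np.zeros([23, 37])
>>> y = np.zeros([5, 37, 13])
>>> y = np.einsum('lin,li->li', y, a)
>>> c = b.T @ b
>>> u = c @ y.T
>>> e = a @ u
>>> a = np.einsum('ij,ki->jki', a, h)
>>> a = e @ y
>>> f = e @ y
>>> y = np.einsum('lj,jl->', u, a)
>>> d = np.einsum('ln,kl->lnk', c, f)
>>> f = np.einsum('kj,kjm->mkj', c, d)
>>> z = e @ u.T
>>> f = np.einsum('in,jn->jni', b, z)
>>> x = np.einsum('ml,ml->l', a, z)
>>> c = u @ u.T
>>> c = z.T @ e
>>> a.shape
(5, 37)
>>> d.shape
(37, 37, 5)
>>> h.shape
(5, 5)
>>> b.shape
(23, 37)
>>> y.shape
()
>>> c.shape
(37, 5)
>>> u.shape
(37, 5)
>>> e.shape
(5, 5)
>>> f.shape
(5, 37, 23)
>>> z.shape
(5, 37)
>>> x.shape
(37,)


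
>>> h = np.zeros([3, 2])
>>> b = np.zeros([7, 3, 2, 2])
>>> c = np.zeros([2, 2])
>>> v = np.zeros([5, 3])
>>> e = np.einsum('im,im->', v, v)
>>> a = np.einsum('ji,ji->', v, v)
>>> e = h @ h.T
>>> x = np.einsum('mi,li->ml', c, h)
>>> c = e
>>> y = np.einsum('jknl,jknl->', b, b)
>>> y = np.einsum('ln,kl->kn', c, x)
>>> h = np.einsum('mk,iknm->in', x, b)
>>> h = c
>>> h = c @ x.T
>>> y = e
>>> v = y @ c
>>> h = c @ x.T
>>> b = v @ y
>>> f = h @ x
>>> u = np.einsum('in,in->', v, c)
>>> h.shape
(3, 2)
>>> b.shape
(3, 3)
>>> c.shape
(3, 3)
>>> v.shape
(3, 3)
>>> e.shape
(3, 3)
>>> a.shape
()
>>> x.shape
(2, 3)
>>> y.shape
(3, 3)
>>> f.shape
(3, 3)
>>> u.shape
()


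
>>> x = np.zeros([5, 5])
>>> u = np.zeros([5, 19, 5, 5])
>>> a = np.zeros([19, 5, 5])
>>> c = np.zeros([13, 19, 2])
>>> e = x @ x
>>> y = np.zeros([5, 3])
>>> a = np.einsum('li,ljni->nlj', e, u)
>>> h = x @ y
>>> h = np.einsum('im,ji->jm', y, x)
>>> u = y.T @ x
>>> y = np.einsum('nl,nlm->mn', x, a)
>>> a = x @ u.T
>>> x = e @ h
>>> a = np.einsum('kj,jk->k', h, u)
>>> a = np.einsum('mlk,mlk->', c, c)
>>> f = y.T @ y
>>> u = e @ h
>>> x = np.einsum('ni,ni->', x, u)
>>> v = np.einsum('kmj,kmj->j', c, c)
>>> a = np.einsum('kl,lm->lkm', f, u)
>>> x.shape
()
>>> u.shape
(5, 3)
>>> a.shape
(5, 5, 3)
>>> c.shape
(13, 19, 2)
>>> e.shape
(5, 5)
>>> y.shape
(19, 5)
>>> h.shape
(5, 3)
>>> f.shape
(5, 5)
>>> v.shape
(2,)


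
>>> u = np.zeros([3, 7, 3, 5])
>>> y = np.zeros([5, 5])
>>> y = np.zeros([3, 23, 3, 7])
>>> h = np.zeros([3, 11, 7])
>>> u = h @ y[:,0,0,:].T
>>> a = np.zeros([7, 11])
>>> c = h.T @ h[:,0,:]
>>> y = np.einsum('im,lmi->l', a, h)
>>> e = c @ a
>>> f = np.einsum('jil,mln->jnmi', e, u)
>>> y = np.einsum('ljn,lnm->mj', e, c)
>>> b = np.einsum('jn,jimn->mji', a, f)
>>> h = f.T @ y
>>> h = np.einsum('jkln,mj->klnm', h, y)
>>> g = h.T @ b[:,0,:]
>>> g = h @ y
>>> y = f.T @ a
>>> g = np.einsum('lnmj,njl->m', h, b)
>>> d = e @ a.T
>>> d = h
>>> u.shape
(3, 11, 3)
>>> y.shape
(11, 3, 3, 11)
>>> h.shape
(3, 3, 11, 7)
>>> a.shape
(7, 11)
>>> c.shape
(7, 11, 7)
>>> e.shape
(7, 11, 11)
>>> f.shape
(7, 3, 3, 11)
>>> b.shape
(3, 7, 3)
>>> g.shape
(11,)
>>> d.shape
(3, 3, 11, 7)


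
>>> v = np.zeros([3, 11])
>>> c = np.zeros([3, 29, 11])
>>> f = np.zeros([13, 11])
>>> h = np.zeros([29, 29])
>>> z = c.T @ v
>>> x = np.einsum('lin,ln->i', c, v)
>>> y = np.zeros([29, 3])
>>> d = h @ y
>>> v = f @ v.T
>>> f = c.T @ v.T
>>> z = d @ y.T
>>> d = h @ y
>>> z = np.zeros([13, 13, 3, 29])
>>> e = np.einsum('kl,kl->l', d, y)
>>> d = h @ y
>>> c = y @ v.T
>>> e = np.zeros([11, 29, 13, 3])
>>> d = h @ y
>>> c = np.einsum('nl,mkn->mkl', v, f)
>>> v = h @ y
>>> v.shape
(29, 3)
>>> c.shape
(11, 29, 3)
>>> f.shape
(11, 29, 13)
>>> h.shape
(29, 29)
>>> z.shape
(13, 13, 3, 29)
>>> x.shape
(29,)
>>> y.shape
(29, 3)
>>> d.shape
(29, 3)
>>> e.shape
(11, 29, 13, 3)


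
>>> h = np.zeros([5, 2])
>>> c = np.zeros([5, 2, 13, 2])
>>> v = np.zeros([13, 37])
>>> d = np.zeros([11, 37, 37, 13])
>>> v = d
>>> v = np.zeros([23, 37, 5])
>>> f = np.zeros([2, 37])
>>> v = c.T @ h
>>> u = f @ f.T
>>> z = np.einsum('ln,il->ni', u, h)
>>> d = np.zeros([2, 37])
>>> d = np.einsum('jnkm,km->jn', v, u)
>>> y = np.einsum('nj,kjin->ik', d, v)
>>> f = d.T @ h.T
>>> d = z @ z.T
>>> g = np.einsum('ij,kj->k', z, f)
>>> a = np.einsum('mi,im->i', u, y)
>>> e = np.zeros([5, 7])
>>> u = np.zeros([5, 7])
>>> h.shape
(5, 2)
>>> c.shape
(5, 2, 13, 2)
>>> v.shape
(2, 13, 2, 2)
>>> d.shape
(2, 2)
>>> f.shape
(13, 5)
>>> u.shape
(5, 7)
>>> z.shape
(2, 5)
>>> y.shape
(2, 2)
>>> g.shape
(13,)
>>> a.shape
(2,)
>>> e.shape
(5, 7)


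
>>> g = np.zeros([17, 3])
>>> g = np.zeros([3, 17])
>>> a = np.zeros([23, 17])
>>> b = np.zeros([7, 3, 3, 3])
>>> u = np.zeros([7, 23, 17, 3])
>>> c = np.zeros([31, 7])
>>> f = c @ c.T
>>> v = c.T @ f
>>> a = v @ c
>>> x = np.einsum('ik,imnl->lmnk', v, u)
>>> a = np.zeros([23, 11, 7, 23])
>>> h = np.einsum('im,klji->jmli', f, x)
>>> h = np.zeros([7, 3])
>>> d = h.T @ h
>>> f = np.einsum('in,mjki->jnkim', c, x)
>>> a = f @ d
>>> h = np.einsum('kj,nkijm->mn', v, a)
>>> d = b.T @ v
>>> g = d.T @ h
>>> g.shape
(31, 3, 3, 23)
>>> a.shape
(23, 7, 17, 31, 3)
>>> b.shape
(7, 3, 3, 3)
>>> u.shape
(7, 23, 17, 3)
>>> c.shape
(31, 7)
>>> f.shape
(23, 7, 17, 31, 3)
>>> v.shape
(7, 31)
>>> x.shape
(3, 23, 17, 31)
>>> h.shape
(3, 23)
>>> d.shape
(3, 3, 3, 31)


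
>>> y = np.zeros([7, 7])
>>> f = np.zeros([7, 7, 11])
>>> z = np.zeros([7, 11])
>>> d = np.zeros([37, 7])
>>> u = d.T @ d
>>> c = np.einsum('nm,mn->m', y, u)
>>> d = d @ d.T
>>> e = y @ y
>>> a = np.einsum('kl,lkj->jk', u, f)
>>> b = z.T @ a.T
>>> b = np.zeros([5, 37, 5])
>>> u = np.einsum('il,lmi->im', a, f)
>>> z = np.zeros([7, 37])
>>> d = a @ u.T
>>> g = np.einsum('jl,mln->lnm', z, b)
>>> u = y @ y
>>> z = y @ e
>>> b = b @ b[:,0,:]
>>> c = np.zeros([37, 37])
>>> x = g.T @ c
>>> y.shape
(7, 7)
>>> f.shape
(7, 7, 11)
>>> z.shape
(7, 7)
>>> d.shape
(11, 11)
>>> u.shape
(7, 7)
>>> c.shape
(37, 37)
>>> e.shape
(7, 7)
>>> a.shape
(11, 7)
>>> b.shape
(5, 37, 5)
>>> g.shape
(37, 5, 5)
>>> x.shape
(5, 5, 37)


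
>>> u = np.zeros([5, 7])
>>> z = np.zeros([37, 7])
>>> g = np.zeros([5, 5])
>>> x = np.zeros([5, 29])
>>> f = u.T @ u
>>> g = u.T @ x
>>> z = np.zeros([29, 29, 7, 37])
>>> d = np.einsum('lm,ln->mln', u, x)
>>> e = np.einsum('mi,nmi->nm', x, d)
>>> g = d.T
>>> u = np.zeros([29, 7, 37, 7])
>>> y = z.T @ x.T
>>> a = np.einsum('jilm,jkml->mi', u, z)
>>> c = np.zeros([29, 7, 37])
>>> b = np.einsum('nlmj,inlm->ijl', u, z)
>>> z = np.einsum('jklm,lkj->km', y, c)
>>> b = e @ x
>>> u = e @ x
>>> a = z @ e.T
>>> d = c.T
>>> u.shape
(7, 29)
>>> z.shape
(7, 5)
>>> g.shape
(29, 5, 7)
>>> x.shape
(5, 29)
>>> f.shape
(7, 7)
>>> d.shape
(37, 7, 29)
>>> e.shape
(7, 5)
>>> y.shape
(37, 7, 29, 5)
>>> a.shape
(7, 7)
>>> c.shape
(29, 7, 37)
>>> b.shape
(7, 29)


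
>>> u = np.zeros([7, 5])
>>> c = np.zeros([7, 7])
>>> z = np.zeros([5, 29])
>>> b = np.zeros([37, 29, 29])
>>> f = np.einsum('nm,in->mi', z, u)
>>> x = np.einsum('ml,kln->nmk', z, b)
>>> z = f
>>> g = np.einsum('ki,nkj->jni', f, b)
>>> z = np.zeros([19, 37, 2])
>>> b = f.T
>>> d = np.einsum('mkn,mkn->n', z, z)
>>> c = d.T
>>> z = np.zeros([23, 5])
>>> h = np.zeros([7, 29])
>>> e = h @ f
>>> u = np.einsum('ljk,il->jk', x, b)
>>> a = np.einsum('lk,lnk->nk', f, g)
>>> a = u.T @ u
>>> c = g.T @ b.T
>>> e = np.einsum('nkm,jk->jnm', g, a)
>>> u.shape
(5, 37)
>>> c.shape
(7, 37, 7)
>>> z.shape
(23, 5)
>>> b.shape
(7, 29)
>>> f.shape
(29, 7)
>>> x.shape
(29, 5, 37)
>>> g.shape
(29, 37, 7)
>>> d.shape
(2,)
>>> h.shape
(7, 29)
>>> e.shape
(37, 29, 7)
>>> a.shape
(37, 37)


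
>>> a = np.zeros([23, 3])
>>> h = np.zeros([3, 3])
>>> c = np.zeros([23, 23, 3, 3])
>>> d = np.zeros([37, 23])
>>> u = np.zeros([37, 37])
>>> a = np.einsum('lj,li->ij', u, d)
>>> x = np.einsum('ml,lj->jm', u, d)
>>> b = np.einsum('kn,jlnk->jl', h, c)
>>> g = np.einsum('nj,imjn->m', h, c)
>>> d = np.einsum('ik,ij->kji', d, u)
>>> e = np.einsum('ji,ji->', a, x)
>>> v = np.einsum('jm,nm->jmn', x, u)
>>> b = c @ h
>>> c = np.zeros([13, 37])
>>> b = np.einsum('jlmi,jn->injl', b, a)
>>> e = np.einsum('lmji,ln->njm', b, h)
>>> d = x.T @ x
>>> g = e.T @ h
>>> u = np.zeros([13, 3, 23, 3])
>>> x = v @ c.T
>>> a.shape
(23, 37)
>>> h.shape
(3, 3)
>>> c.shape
(13, 37)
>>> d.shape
(37, 37)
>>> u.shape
(13, 3, 23, 3)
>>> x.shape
(23, 37, 13)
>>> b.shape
(3, 37, 23, 23)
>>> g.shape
(37, 23, 3)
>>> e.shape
(3, 23, 37)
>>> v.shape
(23, 37, 37)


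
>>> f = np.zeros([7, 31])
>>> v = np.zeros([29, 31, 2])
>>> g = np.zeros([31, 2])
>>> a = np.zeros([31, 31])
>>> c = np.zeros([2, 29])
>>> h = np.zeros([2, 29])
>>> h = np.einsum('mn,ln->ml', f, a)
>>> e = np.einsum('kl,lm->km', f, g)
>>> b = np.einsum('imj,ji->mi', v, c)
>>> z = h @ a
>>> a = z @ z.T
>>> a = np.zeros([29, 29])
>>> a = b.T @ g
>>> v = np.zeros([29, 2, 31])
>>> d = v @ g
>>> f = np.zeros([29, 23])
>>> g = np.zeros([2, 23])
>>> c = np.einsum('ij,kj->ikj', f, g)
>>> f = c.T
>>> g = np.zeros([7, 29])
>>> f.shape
(23, 2, 29)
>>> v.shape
(29, 2, 31)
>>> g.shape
(7, 29)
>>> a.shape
(29, 2)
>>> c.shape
(29, 2, 23)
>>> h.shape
(7, 31)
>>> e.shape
(7, 2)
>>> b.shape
(31, 29)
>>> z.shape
(7, 31)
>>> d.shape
(29, 2, 2)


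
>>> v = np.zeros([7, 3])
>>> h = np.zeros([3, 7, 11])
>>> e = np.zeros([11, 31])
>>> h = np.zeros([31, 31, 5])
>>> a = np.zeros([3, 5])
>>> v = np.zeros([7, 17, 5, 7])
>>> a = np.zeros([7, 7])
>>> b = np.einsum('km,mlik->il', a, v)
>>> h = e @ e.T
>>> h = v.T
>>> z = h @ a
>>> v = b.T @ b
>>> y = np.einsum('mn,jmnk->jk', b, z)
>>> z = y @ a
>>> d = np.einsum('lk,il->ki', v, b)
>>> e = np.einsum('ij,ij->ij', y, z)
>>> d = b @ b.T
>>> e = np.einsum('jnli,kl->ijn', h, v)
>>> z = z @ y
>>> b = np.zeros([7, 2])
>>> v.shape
(17, 17)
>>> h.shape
(7, 5, 17, 7)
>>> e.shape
(7, 7, 5)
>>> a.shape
(7, 7)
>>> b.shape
(7, 2)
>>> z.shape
(7, 7)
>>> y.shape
(7, 7)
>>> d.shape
(5, 5)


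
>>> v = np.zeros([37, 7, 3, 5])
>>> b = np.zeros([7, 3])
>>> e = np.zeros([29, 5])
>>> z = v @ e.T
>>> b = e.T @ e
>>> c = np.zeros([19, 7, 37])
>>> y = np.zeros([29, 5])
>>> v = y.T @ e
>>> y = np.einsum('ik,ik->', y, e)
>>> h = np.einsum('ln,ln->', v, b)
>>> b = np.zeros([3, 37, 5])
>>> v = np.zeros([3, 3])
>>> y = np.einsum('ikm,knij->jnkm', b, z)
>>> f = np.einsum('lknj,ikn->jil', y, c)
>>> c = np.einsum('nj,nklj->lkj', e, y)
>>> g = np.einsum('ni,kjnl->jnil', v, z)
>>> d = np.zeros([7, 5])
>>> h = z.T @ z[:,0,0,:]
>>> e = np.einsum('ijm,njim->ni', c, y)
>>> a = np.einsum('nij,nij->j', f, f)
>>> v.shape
(3, 3)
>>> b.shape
(3, 37, 5)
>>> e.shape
(29, 37)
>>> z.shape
(37, 7, 3, 29)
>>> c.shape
(37, 7, 5)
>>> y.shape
(29, 7, 37, 5)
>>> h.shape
(29, 3, 7, 29)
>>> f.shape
(5, 19, 29)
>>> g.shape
(7, 3, 3, 29)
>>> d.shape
(7, 5)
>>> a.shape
(29,)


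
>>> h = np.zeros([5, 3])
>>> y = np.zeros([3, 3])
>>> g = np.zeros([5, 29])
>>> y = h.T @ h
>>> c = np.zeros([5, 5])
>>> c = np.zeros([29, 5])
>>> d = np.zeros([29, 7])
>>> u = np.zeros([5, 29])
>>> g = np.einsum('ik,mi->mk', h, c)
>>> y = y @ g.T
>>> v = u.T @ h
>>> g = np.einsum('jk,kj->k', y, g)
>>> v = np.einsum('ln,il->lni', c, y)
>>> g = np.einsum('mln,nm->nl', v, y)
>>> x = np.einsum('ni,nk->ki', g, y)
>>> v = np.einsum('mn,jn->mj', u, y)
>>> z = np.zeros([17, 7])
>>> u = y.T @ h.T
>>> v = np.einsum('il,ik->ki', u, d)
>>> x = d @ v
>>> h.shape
(5, 3)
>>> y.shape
(3, 29)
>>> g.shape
(3, 5)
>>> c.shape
(29, 5)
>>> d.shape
(29, 7)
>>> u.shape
(29, 5)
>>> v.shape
(7, 29)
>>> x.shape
(29, 29)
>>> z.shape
(17, 7)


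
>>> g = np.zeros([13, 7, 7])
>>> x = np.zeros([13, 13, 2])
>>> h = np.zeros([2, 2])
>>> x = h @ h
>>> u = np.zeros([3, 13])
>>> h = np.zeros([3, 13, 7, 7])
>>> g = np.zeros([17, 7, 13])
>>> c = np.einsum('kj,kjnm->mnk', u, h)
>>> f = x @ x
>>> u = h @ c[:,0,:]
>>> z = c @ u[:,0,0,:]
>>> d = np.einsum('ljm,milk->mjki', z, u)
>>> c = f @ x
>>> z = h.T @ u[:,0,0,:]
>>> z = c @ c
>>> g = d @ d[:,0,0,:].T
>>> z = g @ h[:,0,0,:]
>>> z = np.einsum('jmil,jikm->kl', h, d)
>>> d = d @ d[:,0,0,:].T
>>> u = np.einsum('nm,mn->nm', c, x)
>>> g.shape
(3, 7, 3, 3)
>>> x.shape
(2, 2)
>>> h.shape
(3, 13, 7, 7)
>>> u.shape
(2, 2)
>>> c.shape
(2, 2)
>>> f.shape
(2, 2)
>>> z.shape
(3, 7)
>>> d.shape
(3, 7, 3, 3)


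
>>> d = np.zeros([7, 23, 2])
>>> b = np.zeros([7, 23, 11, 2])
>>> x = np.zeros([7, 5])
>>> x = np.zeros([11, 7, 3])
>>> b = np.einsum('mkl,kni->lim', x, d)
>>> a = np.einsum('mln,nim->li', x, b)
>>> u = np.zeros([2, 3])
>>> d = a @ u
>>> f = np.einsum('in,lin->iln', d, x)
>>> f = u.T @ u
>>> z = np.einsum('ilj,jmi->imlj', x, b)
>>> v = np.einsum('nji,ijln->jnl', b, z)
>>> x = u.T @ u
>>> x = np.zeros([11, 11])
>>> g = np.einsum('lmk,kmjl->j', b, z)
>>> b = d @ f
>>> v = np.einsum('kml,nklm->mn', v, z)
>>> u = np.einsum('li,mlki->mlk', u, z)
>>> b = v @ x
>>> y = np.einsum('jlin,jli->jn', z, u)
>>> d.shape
(7, 3)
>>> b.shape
(3, 11)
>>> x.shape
(11, 11)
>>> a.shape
(7, 2)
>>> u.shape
(11, 2, 7)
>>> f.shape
(3, 3)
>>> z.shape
(11, 2, 7, 3)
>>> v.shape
(3, 11)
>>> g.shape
(7,)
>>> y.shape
(11, 3)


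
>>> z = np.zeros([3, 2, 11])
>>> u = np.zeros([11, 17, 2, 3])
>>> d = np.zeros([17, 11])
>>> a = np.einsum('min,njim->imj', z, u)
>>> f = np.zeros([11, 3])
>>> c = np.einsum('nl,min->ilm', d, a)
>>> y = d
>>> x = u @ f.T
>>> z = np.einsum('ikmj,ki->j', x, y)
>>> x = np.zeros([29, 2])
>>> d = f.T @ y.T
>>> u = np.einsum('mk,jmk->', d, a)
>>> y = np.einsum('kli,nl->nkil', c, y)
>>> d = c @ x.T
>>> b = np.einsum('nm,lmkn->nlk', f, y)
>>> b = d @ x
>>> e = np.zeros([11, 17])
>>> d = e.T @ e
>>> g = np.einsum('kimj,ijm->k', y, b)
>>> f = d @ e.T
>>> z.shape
(11,)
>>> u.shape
()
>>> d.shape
(17, 17)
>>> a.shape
(2, 3, 17)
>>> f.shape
(17, 11)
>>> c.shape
(3, 11, 2)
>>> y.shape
(17, 3, 2, 11)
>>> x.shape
(29, 2)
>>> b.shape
(3, 11, 2)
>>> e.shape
(11, 17)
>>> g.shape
(17,)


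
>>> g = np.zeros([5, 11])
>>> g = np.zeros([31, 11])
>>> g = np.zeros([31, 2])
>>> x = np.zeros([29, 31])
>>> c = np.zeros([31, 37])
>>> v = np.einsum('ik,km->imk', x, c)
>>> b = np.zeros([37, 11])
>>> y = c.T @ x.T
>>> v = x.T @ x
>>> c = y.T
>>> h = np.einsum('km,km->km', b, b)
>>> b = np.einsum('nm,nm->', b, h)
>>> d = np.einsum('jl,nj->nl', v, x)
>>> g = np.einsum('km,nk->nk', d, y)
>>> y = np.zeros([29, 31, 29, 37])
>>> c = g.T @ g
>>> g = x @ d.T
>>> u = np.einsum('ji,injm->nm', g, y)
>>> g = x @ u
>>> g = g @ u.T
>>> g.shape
(29, 31)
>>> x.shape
(29, 31)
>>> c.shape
(29, 29)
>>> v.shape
(31, 31)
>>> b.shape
()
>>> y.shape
(29, 31, 29, 37)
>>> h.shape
(37, 11)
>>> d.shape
(29, 31)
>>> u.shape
(31, 37)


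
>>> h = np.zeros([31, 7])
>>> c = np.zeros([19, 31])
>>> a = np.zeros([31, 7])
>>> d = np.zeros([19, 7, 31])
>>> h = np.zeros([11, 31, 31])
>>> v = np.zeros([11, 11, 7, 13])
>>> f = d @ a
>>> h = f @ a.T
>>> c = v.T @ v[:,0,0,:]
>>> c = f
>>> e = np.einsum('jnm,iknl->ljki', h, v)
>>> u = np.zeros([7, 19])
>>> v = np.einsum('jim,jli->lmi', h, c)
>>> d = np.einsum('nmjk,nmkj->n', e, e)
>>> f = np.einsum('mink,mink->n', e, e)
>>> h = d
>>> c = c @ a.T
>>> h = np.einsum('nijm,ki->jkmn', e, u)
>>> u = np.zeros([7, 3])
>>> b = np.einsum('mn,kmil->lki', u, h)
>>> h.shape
(11, 7, 11, 13)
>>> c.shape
(19, 7, 31)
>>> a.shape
(31, 7)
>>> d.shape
(13,)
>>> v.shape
(7, 31, 7)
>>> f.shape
(11,)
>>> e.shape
(13, 19, 11, 11)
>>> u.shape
(7, 3)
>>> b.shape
(13, 11, 11)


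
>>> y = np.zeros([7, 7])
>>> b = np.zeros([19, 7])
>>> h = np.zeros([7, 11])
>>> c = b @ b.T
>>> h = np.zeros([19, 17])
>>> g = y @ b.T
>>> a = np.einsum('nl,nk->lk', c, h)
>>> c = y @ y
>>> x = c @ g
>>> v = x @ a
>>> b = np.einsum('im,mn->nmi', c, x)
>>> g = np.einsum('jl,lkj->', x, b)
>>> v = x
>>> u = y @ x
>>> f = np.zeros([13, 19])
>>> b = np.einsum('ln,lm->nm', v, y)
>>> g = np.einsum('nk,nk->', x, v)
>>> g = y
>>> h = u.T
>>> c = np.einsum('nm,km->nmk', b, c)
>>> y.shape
(7, 7)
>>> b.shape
(19, 7)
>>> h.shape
(19, 7)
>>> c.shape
(19, 7, 7)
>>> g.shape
(7, 7)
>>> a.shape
(19, 17)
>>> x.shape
(7, 19)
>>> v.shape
(7, 19)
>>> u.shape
(7, 19)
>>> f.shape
(13, 19)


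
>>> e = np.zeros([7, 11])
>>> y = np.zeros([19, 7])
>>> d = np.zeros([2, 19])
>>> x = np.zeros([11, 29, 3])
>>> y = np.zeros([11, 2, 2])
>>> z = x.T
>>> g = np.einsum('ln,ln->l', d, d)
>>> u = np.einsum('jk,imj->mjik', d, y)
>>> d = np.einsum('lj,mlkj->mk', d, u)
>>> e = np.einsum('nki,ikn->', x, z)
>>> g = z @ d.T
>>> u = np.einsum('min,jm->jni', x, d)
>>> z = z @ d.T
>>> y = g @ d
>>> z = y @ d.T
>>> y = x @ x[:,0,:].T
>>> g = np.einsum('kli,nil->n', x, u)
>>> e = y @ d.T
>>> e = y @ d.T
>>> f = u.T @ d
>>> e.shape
(11, 29, 2)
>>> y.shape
(11, 29, 11)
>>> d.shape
(2, 11)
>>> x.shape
(11, 29, 3)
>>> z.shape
(3, 29, 2)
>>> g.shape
(2,)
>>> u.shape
(2, 3, 29)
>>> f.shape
(29, 3, 11)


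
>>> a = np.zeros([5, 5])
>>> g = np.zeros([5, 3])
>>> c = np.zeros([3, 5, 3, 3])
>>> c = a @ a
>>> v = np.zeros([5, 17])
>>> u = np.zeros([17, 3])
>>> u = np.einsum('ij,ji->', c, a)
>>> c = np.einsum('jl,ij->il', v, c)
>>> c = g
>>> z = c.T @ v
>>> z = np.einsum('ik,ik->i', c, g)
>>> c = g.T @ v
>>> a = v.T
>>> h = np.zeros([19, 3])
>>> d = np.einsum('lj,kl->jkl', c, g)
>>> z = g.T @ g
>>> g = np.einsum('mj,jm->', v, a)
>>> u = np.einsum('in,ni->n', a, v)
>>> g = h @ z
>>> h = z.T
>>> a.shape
(17, 5)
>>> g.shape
(19, 3)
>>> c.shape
(3, 17)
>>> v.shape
(5, 17)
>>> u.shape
(5,)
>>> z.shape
(3, 3)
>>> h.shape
(3, 3)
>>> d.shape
(17, 5, 3)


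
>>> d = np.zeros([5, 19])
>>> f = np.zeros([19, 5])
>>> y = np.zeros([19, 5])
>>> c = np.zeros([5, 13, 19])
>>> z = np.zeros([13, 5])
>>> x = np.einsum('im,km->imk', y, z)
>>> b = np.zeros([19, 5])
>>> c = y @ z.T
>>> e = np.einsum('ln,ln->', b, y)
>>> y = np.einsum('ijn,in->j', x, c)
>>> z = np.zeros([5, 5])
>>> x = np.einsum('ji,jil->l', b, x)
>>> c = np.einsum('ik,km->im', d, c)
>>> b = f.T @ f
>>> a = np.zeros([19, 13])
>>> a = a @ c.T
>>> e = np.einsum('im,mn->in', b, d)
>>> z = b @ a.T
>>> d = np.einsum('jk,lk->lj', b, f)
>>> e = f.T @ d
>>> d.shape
(19, 5)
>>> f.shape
(19, 5)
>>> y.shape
(5,)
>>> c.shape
(5, 13)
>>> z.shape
(5, 19)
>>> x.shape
(13,)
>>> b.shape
(5, 5)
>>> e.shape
(5, 5)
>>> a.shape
(19, 5)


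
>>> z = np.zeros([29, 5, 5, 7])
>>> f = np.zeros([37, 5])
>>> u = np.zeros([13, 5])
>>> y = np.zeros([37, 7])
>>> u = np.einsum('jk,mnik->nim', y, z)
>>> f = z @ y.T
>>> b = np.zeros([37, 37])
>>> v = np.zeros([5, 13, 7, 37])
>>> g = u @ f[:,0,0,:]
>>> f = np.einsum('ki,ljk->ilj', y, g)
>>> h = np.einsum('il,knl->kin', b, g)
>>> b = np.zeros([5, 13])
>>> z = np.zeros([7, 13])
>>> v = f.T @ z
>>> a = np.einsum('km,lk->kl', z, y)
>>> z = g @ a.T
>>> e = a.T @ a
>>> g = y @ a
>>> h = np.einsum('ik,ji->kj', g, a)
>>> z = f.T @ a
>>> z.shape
(5, 5, 37)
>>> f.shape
(7, 5, 5)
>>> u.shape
(5, 5, 29)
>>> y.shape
(37, 7)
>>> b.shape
(5, 13)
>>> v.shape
(5, 5, 13)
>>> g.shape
(37, 37)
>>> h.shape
(37, 7)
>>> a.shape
(7, 37)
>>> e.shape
(37, 37)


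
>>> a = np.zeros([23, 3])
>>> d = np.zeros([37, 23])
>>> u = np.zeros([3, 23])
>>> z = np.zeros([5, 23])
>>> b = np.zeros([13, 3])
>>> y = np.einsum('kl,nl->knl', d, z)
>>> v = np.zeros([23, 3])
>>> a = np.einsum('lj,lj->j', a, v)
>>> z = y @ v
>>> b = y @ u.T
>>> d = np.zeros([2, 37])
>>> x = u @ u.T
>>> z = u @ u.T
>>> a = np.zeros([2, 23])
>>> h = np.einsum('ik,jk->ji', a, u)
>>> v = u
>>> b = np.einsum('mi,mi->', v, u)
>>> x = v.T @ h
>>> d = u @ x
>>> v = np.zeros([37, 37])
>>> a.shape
(2, 23)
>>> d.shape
(3, 2)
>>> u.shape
(3, 23)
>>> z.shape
(3, 3)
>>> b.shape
()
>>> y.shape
(37, 5, 23)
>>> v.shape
(37, 37)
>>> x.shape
(23, 2)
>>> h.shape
(3, 2)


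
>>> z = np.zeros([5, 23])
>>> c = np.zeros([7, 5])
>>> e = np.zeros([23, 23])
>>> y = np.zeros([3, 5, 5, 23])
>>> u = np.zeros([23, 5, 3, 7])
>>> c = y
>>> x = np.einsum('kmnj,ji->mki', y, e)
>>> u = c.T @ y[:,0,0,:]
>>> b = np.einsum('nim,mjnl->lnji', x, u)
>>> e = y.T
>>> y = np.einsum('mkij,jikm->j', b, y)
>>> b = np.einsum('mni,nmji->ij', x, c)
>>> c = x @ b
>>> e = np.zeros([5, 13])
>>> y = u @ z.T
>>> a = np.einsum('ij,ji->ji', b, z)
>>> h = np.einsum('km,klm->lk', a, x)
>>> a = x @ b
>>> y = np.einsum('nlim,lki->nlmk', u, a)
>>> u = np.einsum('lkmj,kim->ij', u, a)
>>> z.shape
(5, 23)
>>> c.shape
(5, 3, 5)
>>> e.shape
(5, 13)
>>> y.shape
(23, 5, 23, 3)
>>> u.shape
(3, 23)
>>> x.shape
(5, 3, 23)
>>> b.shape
(23, 5)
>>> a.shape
(5, 3, 5)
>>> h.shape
(3, 5)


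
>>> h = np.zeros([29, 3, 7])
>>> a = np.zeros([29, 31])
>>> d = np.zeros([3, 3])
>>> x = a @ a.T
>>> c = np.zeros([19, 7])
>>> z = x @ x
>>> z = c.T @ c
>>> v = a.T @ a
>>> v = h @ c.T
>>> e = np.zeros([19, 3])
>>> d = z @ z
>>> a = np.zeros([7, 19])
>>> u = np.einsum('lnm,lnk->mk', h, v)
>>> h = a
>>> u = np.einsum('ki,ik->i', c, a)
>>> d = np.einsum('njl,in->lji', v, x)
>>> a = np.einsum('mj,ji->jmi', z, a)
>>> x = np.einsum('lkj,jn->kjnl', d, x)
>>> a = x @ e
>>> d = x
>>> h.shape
(7, 19)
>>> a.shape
(3, 29, 29, 3)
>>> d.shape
(3, 29, 29, 19)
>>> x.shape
(3, 29, 29, 19)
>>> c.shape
(19, 7)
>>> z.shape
(7, 7)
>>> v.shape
(29, 3, 19)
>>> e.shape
(19, 3)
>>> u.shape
(7,)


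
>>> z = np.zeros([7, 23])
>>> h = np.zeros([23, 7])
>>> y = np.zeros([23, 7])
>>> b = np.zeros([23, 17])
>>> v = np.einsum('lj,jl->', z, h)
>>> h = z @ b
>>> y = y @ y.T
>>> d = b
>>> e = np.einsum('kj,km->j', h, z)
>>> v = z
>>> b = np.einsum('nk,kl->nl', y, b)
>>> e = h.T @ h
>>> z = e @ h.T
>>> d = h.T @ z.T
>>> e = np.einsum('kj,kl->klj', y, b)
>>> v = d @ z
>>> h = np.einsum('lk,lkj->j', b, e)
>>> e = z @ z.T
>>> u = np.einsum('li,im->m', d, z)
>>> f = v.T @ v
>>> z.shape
(17, 7)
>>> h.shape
(23,)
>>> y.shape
(23, 23)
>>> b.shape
(23, 17)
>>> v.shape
(17, 7)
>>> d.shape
(17, 17)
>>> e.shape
(17, 17)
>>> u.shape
(7,)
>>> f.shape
(7, 7)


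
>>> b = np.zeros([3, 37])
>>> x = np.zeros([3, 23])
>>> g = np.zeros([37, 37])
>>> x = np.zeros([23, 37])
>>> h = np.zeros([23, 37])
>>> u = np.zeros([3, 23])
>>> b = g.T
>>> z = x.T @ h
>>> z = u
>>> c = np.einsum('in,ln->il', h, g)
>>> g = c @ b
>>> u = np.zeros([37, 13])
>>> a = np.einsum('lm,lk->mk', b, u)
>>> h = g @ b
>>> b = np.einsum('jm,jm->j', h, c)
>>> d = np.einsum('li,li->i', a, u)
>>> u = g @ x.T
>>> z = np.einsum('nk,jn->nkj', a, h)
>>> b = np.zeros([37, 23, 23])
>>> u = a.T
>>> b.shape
(37, 23, 23)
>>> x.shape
(23, 37)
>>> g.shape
(23, 37)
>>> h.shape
(23, 37)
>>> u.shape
(13, 37)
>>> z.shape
(37, 13, 23)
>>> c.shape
(23, 37)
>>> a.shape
(37, 13)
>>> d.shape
(13,)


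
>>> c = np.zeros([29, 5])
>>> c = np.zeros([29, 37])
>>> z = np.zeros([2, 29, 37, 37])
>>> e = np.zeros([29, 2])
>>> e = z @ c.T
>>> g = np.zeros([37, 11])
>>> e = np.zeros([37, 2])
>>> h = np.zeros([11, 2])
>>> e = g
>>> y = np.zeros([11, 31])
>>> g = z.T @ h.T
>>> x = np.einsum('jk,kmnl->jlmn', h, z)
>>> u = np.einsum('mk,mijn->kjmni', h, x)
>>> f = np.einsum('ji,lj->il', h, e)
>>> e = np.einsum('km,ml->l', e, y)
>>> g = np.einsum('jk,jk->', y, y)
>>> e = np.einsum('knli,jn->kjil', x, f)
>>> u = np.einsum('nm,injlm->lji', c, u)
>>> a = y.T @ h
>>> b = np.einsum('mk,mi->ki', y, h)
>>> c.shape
(29, 37)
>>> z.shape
(2, 29, 37, 37)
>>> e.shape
(11, 2, 37, 29)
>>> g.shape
()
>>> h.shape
(11, 2)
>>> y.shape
(11, 31)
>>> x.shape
(11, 37, 29, 37)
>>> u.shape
(37, 11, 2)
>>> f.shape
(2, 37)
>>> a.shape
(31, 2)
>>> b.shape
(31, 2)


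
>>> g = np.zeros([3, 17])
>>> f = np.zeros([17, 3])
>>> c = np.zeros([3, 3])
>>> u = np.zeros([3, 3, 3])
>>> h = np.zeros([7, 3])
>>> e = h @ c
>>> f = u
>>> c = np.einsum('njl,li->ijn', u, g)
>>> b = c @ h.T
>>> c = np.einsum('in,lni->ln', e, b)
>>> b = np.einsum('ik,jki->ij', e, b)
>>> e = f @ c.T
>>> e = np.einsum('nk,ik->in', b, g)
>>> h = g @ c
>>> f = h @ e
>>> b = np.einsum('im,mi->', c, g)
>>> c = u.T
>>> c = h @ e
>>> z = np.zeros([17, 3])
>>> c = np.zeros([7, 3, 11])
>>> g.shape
(3, 17)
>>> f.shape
(3, 7)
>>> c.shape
(7, 3, 11)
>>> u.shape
(3, 3, 3)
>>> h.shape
(3, 3)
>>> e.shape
(3, 7)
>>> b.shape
()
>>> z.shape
(17, 3)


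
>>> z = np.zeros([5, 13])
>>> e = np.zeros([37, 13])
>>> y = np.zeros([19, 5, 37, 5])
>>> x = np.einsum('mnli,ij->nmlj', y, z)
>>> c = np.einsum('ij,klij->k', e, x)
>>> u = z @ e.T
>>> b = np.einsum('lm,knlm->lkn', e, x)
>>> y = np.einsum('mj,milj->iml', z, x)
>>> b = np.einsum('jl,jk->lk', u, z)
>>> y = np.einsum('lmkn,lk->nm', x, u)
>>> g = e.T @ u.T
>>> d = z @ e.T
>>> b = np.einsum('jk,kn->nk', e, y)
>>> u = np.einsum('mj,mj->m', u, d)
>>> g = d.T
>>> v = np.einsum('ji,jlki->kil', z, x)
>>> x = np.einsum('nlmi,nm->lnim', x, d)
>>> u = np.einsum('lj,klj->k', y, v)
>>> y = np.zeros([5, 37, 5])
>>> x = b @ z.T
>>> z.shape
(5, 13)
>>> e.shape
(37, 13)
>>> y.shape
(5, 37, 5)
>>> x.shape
(19, 5)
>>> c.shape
(5,)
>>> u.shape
(37,)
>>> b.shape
(19, 13)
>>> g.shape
(37, 5)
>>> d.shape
(5, 37)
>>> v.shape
(37, 13, 19)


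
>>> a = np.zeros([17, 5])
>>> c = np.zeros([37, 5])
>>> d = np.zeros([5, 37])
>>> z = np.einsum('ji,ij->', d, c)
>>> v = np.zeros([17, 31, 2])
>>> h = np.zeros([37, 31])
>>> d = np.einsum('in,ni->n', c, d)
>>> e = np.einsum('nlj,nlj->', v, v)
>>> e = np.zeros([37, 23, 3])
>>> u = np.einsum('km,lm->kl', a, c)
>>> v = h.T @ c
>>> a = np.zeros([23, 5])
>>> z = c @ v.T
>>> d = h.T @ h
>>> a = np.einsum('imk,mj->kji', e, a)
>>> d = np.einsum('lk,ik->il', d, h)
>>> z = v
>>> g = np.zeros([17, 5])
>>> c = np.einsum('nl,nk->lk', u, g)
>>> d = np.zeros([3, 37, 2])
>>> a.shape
(3, 5, 37)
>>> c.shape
(37, 5)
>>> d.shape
(3, 37, 2)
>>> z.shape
(31, 5)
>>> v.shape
(31, 5)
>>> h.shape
(37, 31)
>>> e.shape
(37, 23, 3)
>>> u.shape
(17, 37)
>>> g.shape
(17, 5)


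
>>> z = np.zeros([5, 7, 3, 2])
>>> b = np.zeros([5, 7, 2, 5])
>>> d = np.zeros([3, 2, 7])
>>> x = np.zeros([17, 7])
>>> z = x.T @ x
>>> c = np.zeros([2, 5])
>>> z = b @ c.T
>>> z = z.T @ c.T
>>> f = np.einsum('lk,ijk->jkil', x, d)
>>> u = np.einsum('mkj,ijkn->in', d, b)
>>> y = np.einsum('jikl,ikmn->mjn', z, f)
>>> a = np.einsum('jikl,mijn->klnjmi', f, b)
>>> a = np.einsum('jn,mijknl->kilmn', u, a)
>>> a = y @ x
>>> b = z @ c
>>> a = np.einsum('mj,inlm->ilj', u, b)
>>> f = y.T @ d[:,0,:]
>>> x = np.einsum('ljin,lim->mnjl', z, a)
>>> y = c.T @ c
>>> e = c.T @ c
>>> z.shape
(2, 2, 7, 2)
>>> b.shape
(2, 2, 7, 5)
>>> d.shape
(3, 2, 7)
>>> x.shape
(5, 2, 2, 2)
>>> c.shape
(2, 5)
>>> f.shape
(17, 2, 7)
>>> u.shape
(5, 5)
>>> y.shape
(5, 5)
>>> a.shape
(2, 7, 5)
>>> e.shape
(5, 5)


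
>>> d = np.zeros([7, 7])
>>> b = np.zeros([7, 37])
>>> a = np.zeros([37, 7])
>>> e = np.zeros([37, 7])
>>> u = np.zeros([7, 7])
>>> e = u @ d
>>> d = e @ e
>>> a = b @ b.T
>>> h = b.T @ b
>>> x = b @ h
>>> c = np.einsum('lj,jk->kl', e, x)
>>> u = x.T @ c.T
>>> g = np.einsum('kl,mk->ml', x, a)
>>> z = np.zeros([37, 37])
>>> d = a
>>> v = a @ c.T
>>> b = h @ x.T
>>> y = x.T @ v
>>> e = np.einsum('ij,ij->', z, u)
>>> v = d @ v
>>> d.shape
(7, 7)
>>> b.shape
(37, 7)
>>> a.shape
(7, 7)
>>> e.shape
()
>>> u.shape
(37, 37)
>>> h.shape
(37, 37)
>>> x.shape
(7, 37)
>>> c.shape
(37, 7)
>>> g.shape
(7, 37)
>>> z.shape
(37, 37)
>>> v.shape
(7, 37)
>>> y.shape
(37, 37)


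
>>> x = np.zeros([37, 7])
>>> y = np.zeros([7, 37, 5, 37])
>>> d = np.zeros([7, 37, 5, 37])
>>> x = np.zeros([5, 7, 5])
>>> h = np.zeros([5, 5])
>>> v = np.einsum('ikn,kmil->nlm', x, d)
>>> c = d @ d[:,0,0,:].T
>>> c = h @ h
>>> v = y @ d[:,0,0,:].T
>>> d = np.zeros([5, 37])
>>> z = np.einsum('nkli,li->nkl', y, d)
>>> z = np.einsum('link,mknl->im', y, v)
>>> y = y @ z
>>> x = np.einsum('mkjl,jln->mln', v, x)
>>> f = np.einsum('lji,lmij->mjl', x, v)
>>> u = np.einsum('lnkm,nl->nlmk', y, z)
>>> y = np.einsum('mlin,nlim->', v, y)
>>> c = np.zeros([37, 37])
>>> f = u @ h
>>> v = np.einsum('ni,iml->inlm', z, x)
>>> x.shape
(7, 7, 5)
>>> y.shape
()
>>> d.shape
(5, 37)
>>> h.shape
(5, 5)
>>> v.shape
(7, 37, 5, 7)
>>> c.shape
(37, 37)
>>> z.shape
(37, 7)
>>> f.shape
(37, 7, 7, 5)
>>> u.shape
(37, 7, 7, 5)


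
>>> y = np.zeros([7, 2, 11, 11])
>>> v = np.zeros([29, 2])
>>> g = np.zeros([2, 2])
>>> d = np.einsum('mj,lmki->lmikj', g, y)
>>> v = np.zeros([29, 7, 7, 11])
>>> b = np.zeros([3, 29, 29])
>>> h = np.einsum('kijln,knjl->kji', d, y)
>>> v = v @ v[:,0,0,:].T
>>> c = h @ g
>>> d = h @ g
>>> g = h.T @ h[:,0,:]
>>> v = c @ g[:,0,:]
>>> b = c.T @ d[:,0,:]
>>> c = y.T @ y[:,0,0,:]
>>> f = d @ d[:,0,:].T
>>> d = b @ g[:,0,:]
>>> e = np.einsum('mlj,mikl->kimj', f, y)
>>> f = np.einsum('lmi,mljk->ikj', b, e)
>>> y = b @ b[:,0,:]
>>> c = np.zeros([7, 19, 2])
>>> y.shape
(2, 11, 2)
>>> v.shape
(7, 11, 2)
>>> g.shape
(2, 11, 2)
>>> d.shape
(2, 11, 2)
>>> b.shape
(2, 11, 2)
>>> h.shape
(7, 11, 2)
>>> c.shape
(7, 19, 2)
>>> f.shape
(2, 7, 7)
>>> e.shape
(11, 2, 7, 7)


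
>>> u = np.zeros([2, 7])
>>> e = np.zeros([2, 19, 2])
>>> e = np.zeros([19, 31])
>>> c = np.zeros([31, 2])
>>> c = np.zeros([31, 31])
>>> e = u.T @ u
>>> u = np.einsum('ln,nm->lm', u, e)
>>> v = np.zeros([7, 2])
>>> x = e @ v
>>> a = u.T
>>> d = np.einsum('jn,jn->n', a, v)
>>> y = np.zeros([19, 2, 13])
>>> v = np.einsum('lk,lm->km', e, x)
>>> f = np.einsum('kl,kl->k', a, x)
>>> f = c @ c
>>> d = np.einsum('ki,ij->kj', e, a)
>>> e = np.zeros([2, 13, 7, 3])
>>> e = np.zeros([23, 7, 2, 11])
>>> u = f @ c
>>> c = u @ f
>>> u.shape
(31, 31)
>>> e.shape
(23, 7, 2, 11)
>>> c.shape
(31, 31)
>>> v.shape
(7, 2)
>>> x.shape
(7, 2)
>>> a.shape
(7, 2)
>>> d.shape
(7, 2)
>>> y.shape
(19, 2, 13)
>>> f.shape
(31, 31)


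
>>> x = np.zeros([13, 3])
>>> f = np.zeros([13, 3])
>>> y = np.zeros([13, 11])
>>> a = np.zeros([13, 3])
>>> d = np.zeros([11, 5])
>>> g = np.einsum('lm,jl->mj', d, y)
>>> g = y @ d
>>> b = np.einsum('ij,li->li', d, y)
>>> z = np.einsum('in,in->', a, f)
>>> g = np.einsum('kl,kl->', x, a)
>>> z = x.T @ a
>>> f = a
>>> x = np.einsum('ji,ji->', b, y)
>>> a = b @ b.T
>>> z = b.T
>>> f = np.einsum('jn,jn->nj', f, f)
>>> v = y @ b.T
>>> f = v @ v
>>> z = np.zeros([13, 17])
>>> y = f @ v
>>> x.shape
()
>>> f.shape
(13, 13)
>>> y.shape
(13, 13)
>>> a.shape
(13, 13)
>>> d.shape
(11, 5)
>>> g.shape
()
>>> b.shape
(13, 11)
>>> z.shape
(13, 17)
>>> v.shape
(13, 13)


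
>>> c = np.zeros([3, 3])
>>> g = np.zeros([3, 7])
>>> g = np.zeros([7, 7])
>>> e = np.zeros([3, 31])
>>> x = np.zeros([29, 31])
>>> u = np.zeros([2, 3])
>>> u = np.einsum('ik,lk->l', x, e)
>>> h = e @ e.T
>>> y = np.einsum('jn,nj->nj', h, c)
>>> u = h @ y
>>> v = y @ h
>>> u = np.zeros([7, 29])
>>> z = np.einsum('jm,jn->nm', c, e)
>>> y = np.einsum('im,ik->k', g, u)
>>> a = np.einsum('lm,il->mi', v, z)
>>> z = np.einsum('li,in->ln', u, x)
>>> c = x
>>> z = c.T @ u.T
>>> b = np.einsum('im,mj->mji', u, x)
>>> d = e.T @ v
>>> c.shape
(29, 31)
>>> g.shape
(7, 7)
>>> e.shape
(3, 31)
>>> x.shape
(29, 31)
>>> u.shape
(7, 29)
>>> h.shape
(3, 3)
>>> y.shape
(29,)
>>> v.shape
(3, 3)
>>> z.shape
(31, 7)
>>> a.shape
(3, 31)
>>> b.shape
(29, 31, 7)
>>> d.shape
(31, 3)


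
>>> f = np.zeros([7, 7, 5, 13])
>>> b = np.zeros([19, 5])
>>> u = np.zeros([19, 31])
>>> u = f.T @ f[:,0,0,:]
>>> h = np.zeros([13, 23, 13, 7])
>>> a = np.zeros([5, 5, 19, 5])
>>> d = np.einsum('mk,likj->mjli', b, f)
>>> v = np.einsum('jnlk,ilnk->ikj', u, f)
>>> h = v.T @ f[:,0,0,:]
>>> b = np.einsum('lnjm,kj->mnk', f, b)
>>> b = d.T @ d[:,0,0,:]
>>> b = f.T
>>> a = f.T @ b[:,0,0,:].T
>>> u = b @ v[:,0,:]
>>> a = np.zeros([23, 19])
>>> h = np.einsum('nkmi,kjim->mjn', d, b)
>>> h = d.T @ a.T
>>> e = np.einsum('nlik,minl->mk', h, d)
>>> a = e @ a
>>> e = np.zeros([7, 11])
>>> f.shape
(7, 7, 5, 13)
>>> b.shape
(13, 5, 7, 7)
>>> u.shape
(13, 5, 7, 13)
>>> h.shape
(7, 7, 13, 23)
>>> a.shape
(19, 19)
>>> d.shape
(19, 13, 7, 7)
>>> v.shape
(7, 13, 13)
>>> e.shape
(7, 11)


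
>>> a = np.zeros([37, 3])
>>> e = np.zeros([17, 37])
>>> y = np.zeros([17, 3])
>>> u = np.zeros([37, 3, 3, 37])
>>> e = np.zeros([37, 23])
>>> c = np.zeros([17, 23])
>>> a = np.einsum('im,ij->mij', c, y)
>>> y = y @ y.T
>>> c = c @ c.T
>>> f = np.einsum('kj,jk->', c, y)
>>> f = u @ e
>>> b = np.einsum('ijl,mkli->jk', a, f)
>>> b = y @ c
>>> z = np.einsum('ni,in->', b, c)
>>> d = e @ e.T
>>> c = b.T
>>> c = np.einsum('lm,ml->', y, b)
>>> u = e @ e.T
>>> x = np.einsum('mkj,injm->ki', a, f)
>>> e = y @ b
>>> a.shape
(23, 17, 3)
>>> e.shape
(17, 17)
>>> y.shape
(17, 17)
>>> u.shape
(37, 37)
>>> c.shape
()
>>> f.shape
(37, 3, 3, 23)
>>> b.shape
(17, 17)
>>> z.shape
()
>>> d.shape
(37, 37)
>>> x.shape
(17, 37)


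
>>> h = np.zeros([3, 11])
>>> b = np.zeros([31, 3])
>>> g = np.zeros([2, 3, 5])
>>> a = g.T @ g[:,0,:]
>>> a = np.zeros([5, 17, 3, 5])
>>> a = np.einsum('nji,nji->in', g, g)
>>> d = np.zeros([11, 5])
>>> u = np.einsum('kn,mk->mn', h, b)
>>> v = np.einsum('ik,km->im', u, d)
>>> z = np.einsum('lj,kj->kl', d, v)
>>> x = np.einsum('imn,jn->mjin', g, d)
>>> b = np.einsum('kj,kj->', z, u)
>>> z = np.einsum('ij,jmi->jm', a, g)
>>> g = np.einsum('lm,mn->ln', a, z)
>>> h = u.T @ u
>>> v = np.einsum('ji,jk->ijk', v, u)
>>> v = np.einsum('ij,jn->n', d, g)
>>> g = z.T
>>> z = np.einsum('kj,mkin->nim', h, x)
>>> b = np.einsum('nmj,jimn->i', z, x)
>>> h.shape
(11, 11)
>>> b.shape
(11,)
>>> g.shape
(3, 2)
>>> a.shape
(5, 2)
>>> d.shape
(11, 5)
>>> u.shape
(31, 11)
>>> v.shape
(3,)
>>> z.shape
(5, 2, 3)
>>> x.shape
(3, 11, 2, 5)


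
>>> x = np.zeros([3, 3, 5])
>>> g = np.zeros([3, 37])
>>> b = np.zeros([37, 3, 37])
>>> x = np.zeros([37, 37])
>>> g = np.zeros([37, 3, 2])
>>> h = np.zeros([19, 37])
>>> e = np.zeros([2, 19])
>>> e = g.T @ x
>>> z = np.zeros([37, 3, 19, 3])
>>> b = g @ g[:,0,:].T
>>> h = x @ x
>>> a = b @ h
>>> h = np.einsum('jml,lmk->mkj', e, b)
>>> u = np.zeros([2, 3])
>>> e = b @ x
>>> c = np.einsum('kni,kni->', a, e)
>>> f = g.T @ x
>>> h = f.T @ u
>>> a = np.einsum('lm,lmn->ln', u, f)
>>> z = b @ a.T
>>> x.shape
(37, 37)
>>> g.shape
(37, 3, 2)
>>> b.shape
(37, 3, 37)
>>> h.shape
(37, 3, 3)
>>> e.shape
(37, 3, 37)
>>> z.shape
(37, 3, 2)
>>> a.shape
(2, 37)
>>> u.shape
(2, 3)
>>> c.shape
()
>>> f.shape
(2, 3, 37)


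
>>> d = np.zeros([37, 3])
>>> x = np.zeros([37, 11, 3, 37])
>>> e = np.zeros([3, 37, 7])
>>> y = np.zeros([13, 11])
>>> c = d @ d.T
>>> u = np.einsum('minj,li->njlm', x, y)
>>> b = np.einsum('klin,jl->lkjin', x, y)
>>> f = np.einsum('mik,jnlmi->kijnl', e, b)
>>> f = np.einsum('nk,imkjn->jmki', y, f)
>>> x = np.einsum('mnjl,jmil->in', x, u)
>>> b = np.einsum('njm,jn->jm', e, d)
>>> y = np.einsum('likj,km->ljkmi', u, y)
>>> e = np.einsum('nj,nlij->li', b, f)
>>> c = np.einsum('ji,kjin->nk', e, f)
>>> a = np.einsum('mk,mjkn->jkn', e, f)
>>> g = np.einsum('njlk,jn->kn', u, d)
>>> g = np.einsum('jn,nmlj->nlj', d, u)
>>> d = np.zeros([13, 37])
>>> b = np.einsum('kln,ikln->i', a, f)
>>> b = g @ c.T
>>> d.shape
(13, 37)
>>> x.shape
(13, 11)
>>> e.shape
(37, 11)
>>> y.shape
(3, 37, 13, 11, 37)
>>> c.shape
(7, 37)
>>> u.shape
(3, 37, 13, 37)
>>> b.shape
(3, 13, 7)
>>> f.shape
(37, 37, 11, 7)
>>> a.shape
(37, 11, 7)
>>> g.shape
(3, 13, 37)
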